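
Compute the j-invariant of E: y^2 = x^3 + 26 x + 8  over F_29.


Delta = -16(4 a^3 + 27 b^2) mod 29 = 6
-1728 * (4 a)^3 = -1728 * (4*26)^3 mod 29 = 28
j = 28 * 6^(-1) mod 29 = 24

j = 24 (mod 29)


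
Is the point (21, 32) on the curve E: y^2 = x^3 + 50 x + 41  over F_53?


Check whether y^2 = x^3 + 50 x + 41 (mod 53) for (x, y) = (21, 32).
LHS: y^2 = 32^2 mod 53 = 17
RHS: x^3 + 50 x + 41 = 21^3 + 50*21 + 41 mod 53 = 17
LHS = RHS

Yes, on the curve


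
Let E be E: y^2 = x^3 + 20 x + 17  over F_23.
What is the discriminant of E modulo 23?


4 a^3 + 27 b^2 = 4*20^3 + 27*17^2 = 32000 + 7803 = 39803
Delta = -16 * (39803) = -636848
Delta mod 23 = 22

Delta = 22 (mod 23)


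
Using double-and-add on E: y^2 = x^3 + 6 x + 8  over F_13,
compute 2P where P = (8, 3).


k = 2 = 10_2 (binary, LSB first: 01)
Double-and-add from P = (8, 3):
  bit 0 = 0: acc unchanged = O
  bit 1 = 1: acc = O + (7, 4) = (7, 4)

2P = (7, 4)


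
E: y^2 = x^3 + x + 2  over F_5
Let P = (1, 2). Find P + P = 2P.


Doubling: s = (3 x1^2 + a) / (2 y1)
s = (3*1^2 + 1) / (2*2) mod 5 = 1
x3 = s^2 - 2 x1 mod 5 = 1^2 - 2*1 = 4
y3 = s (x1 - x3) - y1 mod 5 = 1 * (1 - 4) - 2 = 0

2P = (4, 0)


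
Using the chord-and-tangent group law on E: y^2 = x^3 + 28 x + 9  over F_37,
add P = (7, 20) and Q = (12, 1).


P != Q, so use the chord formula.
s = (y2 - y1) / (x2 - x1) = (18) / (5) mod 37 = 11
x3 = s^2 - x1 - x2 mod 37 = 11^2 - 7 - 12 = 28
y3 = s (x1 - x3) - y1 mod 37 = 11 * (7 - 28) - 20 = 8

P + Q = (28, 8)


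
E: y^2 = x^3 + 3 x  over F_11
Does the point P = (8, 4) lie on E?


Check whether y^2 = x^3 + 3 x + 0 (mod 11) for (x, y) = (8, 4).
LHS: y^2 = 4^2 mod 11 = 5
RHS: x^3 + 3 x + 0 = 8^3 + 3*8 + 0 mod 11 = 8
LHS != RHS

No, not on the curve


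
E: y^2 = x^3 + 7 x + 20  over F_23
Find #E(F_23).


For each x in F_23, count y with y^2 = x^3 + 7 x + 20 mod 23:
  x = 6: RHS = 2, y in [5, 18]  -> 2 point(s)
  x = 8: RHS = 13, y in [6, 17]  -> 2 point(s)
  x = 10: RHS = 9, y in [3, 20]  -> 2 point(s)
  x = 11: RHS = 2, y in [5, 18]  -> 2 point(s)
  x = 13: RHS = 8, y in [10, 13]  -> 2 point(s)
  x = 15: RHS = 4, y in [2, 21]  -> 2 point(s)
  x = 20: RHS = 18, y in [8, 15]  -> 2 point(s)
  x = 22: RHS = 12, y in [9, 14]  -> 2 point(s)
Affine points: 16. Add the point at infinity: total = 17.

#E(F_23) = 17


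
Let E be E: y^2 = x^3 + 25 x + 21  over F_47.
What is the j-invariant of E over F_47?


Delta = -16(4 a^3 + 27 b^2) mod 47 = 45
-1728 * (4 a)^3 = -1728 * (4*25)^3 mod 47 = 26
j = 26 * 45^(-1) mod 47 = 34

j = 34 (mod 47)


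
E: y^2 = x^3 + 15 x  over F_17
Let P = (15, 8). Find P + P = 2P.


Doubling: s = (3 x1^2 + a) / (2 y1)
s = (3*15^2 + 15) / (2*8) mod 17 = 7
x3 = s^2 - 2 x1 mod 17 = 7^2 - 2*15 = 2
y3 = s (x1 - x3) - y1 mod 17 = 7 * (15 - 2) - 8 = 15

2P = (2, 15)


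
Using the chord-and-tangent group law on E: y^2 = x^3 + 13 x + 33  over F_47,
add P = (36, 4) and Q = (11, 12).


P != Q, so use the chord formula.
s = (y2 - y1) / (x2 - x1) = (8) / (22) mod 47 = 26
x3 = s^2 - x1 - x2 mod 47 = 26^2 - 36 - 11 = 18
y3 = s (x1 - x3) - y1 mod 47 = 26 * (36 - 18) - 4 = 41

P + Q = (18, 41)


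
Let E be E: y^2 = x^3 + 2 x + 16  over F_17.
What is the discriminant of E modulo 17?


4 a^3 + 27 b^2 = 4*2^3 + 27*16^2 = 32 + 6912 = 6944
Delta = -16 * (6944) = -111104
Delta mod 17 = 8

Delta = 8 (mod 17)


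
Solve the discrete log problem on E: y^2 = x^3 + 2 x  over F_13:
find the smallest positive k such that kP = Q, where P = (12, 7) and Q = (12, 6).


Enumerate multiples of P until we hit Q = (12, 6):
  1P = (12, 7)
  2P = (1, 9)
  3P = (1, 4)
  4P = (12, 6)
Match found at i = 4.

k = 4


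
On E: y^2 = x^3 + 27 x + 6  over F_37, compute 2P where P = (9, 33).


k = 2 = 10_2 (binary, LSB first: 01)
Double-and-add from P = (9, 33):
  bit 0 = 0: acc unchanged = O
  bit 1 = 1: acc = O + (18, 21) = (18, 21)

2P = (18, 21)


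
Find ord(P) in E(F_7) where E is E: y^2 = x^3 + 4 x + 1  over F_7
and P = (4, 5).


Compute successive multiples of P until we hit O:
  1P = (4, 5)
  2P = (0, 6)
  3P = (0, 1)
  4P = (4, 2)
  5P = O

ord(P) = 5


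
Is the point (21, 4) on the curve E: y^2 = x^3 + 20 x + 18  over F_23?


Check whether y^2 = x^3 + 20 x + 18 (mod 23) for (x, y) = (21, 4).
LHS: y^2 = 4^2 mod 23 = 16
RHS: x^3 + 20 x + 18 = 21^3 + 20*21 + 18 mod 23 = 16
LHS = RHS

Yes, on the curve


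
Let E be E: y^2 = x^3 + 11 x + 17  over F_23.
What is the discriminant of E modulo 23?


4 a^3 + 27 b^2 = 4*11^3 + 27*17^2 = 5324 + 7803 = 13127
Delta = -16 * (13127) = -210032
Delta mod 23 = 4

Delta = 4 (mod 23)


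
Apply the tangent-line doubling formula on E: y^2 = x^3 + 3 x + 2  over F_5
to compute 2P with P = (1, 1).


Doubling: s = (3 x1^2 + a) / (2 y1)
s = (3*1^2 + 3) / (2*1) mod 5 = 3
x3 = s^2 - 2 x1 mod 5 = 3^2 - 2*1 = 2
y3 = s (x1 - x3) - y1 mod 5 = 3 * (1 - 2) - 1 = 1

2P = (2, 1)


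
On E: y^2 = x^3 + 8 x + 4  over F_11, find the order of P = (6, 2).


Compute successive multiples of P until we hit O:
  1P = (6, 2)
  2P = (4, 1)
  3P = (4, 10)
  4P = (6, 9)
  5P = O

ord(P) = 5


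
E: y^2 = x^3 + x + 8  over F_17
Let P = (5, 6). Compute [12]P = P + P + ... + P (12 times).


k = 12 = 1100_2 (binary, LSB first: 0011)
Double-and-add from P = (5, 6):
  bit 0 = 0: acc unchanged = O
  bit 1 = 0: acc unchanged = O
  bit 2 = 1: acc = O + (2, 1) = (2, 1)
  bit 3 = 1: acc = (2, 1) + (0, 12) = (7, 1)

12P = (7, 1)


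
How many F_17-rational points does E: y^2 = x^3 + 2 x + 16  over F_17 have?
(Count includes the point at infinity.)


For each x in F_17, count y with y^2 = x^3 + 2 x + 16 mod 17:
  x = 0: RHS = 16, y in [4, 13]  -> 2 point(s)
  x = 1: RHS = 2, y in [6, 11]  -> 2 point(s)
  x = 3: RHS = 15, y in [7, 10]  -> 2 point(s)
  x = 5: RHS = 15, y in [7, 10]  -> 2 point(s)
  x = 7: RHS = 16, y in [4, 13]  -> 2 point(s)
  x = 8: RHS = 0, y in [0]  -> 1 point(s)
  x = 9: RHS = 15, y in [7, 10]  -> 2 point(s)
  x = 10: RHS = 16, y in [4, 13]  -> 2 point(s)
  x = 11: RHS = 9, y in [3, 14]  -> 2 point(s)
  x = 12: RHS = 0, y in [0]  -> 1 point(s)
  x = 14: RHS = 0, y in [0]  -> 1 point(s)
  x = 15: RHS = 4, y in [2, 15]  -> 2 point(s)
  x = 16: RHS = 13, y in [8, 9]  -> 2 point(s)
Affine points: 23. Add the point at infinity: total = 24.

#E(F_17) = 24


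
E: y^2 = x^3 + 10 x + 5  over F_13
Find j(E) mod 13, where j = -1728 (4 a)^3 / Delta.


Delta = -16(4 a^3 + 27 b^2) mod 13 = 2
-1728 * (4 a)^3 = -1728 * (4*10)^3 mod 13 = 1
j = 1 * 2^(-1) mod 13 = 7

j = 7 (mod 13)


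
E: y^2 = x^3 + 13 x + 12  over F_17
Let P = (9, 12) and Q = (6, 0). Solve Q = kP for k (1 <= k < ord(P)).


Enumerate multiples of P until we hit Q = (6, 0):
  1P = (9, 12)
  2P = (7, 15)
  3P = (16, 7)
  4P = (5, 7)
  5P = (12, 14)
  6P = (4, 14)
  7P = (13, 10)
  8P = (8, 13)
  9P = (1, 14)
  10P = (6, 0)
Match found at i = 10.

k = 10


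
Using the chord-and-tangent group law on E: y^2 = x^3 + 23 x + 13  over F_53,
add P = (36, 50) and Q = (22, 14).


P != Q, so use the chord formula.
s = (y2 - y1) / (x2 - x1) = (17) / (39) mod 53 = 48
x3 = s^2 - x1 - x2 mod 53 = 48^2 - 36 - 22 = 20
y3 = s (x1 - x3) - y1 mod 53 = 48 * (36 - 20) - 50 = 29

P + Q = (20, 29)


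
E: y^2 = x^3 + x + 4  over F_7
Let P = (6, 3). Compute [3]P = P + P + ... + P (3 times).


k = 3 = 11_2 (binary, LSB first: 11)
Double-and-add from P = (6, 3):
  bit 0 = 1: acc = O + (6, 3) = (6, 3)
  bit 1 = 1: acc = (6, 3) + (4, 3) = (4, 4)

3P = (4, 4)


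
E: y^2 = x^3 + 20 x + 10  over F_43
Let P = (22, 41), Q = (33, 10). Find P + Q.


P != Q, so use the chord formula.
s = (y2 - y1) / (x2 - x1) = (12) / (11) mod 43 = 5
x3 = s^2 - x1 - x2 mod 43 = 5^2 - 22 - 33 = 13
y3 = s (x1 - x3) - y1 mod 43 = 5 * (22 - 13) - 41 = 4

P + Q = (13, 4)


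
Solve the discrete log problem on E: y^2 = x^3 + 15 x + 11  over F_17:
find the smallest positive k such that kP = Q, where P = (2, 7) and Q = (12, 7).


Enumerate multiples of P until we hit Q = (12, 7):
  1P = (2, 7)
  2P = (9, 5)
  3P = (4, 13)
  4P = (3, 7)
  5P = (12, 10)
  6P = (7, 0)
  7P = (12, 7)
Match found at i = 7.

k = 7


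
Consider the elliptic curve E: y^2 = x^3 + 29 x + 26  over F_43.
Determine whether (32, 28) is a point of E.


Check whether y^2 = x^3 + 29 x + 26 (mod 43) for (x, y) = (32, 28).
LHS: y^2 = 28^2 mod 43 = 10
RHS: x^3 + 29 x + 26 = 32^3 + 29*32 + 26 mod 43 = 10
LHS = RHS

Yes, on the curve


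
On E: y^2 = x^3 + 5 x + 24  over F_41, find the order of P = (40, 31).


Compute successive multiples of P until we hit O:
  1P = (40, 31)
  2P = (12, 7)
  3P = (14, 3)
  4P = (18, 40)
  5P = (19, 7)
  6P = (31, 32)
  7P = (10, 34)
  8P = (7, 19)
  ... (continuing to 49P)
  49P = O

ord(P) = 49


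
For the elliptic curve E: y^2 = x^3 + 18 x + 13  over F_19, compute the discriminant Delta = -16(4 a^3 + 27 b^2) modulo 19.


4 a^3 + 27 b^2 = 4*18^3 + 27*13^2 = 23328 + 4563 = 27891
Delta = -16 * (27891) = -446256
Delta mod 19 = 16

Delta = 16 (mod 19)


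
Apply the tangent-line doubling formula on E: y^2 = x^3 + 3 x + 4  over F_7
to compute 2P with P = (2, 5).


Doubling: s = (3 x1^2 + a) / (2 y1)
s = (3*2^2 + 3) / (2*5) mod 7 = 5
x3 = s^2 - 2 x1 mod 7 = 5^2 - 2*2 = 0
y3 = s (x1 - x3) - y1 mod 7 = 5 * (2 - 0) - 5 = 5

2P = (0, 5)


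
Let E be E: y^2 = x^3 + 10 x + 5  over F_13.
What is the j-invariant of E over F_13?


Delta = -16(4 a^3 + 27 b^2) mod 13 = 2
-1728 * (4 a)^3 = -1728 * (4*10)^3 mod 13 = 1
j = 1 * 2^(-1) mod 13 = 7

j = 7 (mod 13)


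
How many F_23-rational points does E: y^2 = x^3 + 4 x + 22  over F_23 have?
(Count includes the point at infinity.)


For each x in F_23, count y with y^2 = x^3 + 4 x + 22 mod 23:
  x = 1: RHS = 4, y in [2, 21]  -> 2 point(s)
  x = 5: RHS = 6, y in [11, 12]  -> 2 point(s)
  x = 6: RHS = 9, y in [3, 20]  -> 2 point(s)
  x = 7: RHS = 2, y in [5, 18]  -> 2 point(s)
  x = 10: RHS = 4, y in [2, 21]  -> 2 point(s)
  x = 12: RHS = 4, y in [2, 21]  -> 2 point(s)
  x = 14: RHS = 16, y in [4, 19]  -> 2 point(s)
  x = 17: RHS = 12, y in [9, 14]  -> 2 point(s)
  x = 20: RHS = 6, y in [11, 12]  -> 2 point(s)
  x = 21: RHS = 6, y in [11, 12]  -> 2 point(s)
Affine points: 20. Add the point at infinity: total = 21.

#E(F_23) = 21


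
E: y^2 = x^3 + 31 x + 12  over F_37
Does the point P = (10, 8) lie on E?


Check whether y^2 = x^3 + 31 x + 12 (mod 37) for (x, y) = (10, 8).
LHS: y^2 = 8^2 mod 37 = 27
RHS: x^3 + 31 x + 12 = 10^3 + 31*10 + 12 mod 37 = 27
LHS = RHS

Yes, on the curve


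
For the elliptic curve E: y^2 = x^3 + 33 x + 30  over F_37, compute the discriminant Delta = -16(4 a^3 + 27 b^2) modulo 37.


4 a^3 + 27 b^2 = 4*33^3 + 27*30^2 = 143748 + 24300 = 168048
Delta = -16 * (168048) = -2688768
Delta mod 37 = 22

Delta = 22 (mod 37)


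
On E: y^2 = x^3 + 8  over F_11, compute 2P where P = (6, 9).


Doubling: s = (3 x1^2 + a) / (2 y1)
s = (3*6^2 + 0) / (2*9) mod 11 = 6
x3 = s^2 - 2 x1 mod 11 = 6^2 - 2*6 = 2
y3 = s (x1 - x3) - y1 mod 11 = 6 * (6 - 2) - 9 = 4

2P = (2, 4)


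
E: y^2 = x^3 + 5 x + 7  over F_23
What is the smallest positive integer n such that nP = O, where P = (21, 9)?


Compute successive multiples of P until we hit O:
  1P = (21, 9)
  2P = (22, 22)
  3P = (11, 6)
  4P = (18, 8)
  5P = (2, 5)
  6P = (1, 17)
  7P = (3, 16)
  8P = (12, 22)
  ... (continuing to 18P)
  18P = O

ord(P) = 18


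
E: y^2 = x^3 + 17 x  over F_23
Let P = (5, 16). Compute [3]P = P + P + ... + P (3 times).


k = 3 = 11_2 (binary, LSB first: 11)
Double-and-add from P = (5, 16):
  bit 0 = 1: acc = O + (5, 16) = (5, 16)
  bit 1 = 1: acc = (5, 16) + (13, 7) = (21, 2)

3P = (21, 2)


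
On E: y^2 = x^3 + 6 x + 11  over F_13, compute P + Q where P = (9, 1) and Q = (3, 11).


P != Q, so use the chord formula.
s = (y2 - y1) / (x2 - x1) = (10) / (7) mod 13 = 7
x3 = s^2 - x1 - x2 mod 13 = 7^2 - 9 - 3 = 11
y3 = s (x1 - x3) - y1 mod 13 = 7 * (9 - 11) - 1 = 11

P + Q = (11, 11)


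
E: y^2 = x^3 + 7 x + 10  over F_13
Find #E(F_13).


For each x in F_13, count y with y^2 = x^3 + 7 x + 10 mod 13:
  x = 0: RHS = 10, y in [6, 7]  -> 2 point(s)
  x = 5: RHS = 1, y in [1, 12]  -> 2 point(s)
  x = 7: RHS = 12, y in [5, 8]  -> 2 point(s)
  x = 9: RHS = 9, y in [3, 10]  -> 2 point(s)
  x = 10: RHS = 1, y in [1, 12]  -> 2 point(s)
  x = 11: RHS = 1, y in [1, 12]  -> 2 point(s)
Affine points: 12. Add the point at infinity: total = 13.

#E(F_13) = 13


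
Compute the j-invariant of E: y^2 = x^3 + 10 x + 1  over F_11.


Delta = -16(4 a^3 + 27 b^2) mod 11 = 6
-1728 * (4 a)^3 = -1728 * (4*10)^3 mod 11 = 9
j = 9 * 6^(-1) mod 11 = 7

j = 7 (mod 11)


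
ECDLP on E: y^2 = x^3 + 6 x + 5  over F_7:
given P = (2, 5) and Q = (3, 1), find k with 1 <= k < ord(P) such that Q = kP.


Enumerate multiples of P until we hit Q = (3, 1):
  1P = (2, 5)
  2P = (4, 4)
  3P = (3, 6)
  4P = (3, 1)
Match found at i = 4.

k = 4


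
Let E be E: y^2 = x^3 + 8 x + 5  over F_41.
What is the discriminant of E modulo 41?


4 a^3 + 27 b^2 = 4*8^3 + 27*5^2 = 2048 + 675 = 2723
Delta = -16 * (2723) = -43568
Delta mod 41 = 15

Delta = 15 (mod 41)


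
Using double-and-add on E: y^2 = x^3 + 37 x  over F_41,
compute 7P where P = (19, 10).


k = 7 = 111_2 (binary, LSB first: 111)
Double-and-add from P = (19, 10):
  bit 0 = 1: acc = O + (19, 10) = (19, 10)
  bit 1 = 1: acc = (19, 10) + (23, 12) = (30, 5)
  bit 2 = 1: acc = (30, 5) + (0, 0) = (19, 31)

7P = (19, 31)


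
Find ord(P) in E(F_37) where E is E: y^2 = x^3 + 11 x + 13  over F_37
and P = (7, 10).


Compute successive multiples of P until we hit O:
  1P = (7, 10)
  2P = (14, 5)
  3P = (15, 1)
  4P = (18, 7)
  5P = (24, 35)
  6P = (33, 4)
  7P = (8, 13)
  8P = (31, 29)
  ... (continuing to 48P)
  48P = O

ord(P) = 48


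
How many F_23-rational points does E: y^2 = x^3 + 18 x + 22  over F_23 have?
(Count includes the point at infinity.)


For each x in F_23, count y with y^2 = x^3 + 18 x + 22 mod 23:
  x = 1: RHS = 18, y in [8, 15]  -> 2 point(s)
  x = 6: RHS = 1, y in [1, 22]  -> 2 point(s)
  x = 7: RHS = 8, y in [10, 13]  -> 2 point(s)
  x = 9: RHS = 16, y in [4, 19]  -> 2 point(s)
  x = 10: RHS = 6, y in [11, 12]  -> 2 point(s)
  x = 16: RHS = 13, y in [6, 17]  -> 2 point(s)
  x = 19: RHS = 1, y in [1, 22]  -> 2 point(s)
  x = 21: RHS = 1, y in [1, 22]  -> 2 point(s)
  x = 22: RHS = 3, y in [7, 16]  -> 2 point(s)
Affine points: 18. Add the point at infinity: total = 19.

#E(F_23) = 19


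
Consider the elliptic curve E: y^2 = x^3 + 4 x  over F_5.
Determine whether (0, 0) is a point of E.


Check whether y^2 = x^3 + 4 x + 0 (mod 5) for (x, y) = (0, 0).
LHS: y^2 = 0^2 mod 5 = 0
RHS: x^3 + 4 x + 0 = 0^3 + 4*0 + 0 mod 5 = 0
LHS = RHS

Yes, on the curve


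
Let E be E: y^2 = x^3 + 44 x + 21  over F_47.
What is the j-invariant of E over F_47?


Delta = -16(4 a^3 + 27 b^2) mod 47 = 15
-1728 * (4 a)^3 = -1728 * (4*44)^3 mod 47 = 27
j = 27 * 15^(-1) mod 47 = 30

j = 30 (mod 47)


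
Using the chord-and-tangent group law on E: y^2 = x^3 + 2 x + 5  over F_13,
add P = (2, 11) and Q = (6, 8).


P != Q, so use the chord formula.
s = (y2 - y1) / (x2 - x1) = (10) / (4) mod 13 = 9
x3 = s^2 - x1 - x2 mod 13 = 9^2 - 2 - 6 = 8
y3 = s (x1 - x3) - y1 mod 13 = 9 * (2 - 8) - 11 = 0

P + Q = (8, 0)


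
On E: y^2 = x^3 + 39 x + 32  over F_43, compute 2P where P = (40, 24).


Doubling: s = (3 x1^2 + a) / (2 y1)
s = (3*40^2 + 39) / (2*24) mod 43 = 39
x3 = s^2 - 2 x1 mod 43 = 39^2 - 2*40 = 22
y3 = s (x1 - x3) - y1 mod 43 = 39 * (40 - 22) - 24 = 33

2P = (22, 33)


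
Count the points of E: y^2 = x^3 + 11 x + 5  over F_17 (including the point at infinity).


For each x in F_17, count y with y^2 = x^3 + 11 x + 5 mod 17:
  x = 1: RHS = 0, y in [0]  -> 1 point(s)
  x = 2: RHS = 1, y in [1, 16]  -> 2 point(s)
  x = 5: RHS = 15, y in [7, 10]  -> 2 point(s)
  x = 6: RHS = 15, y in [7, 10]  -> 2 point(s)
  x = 7: RHS = 0, y in [0]  -> 1 point(s)
  x = 9: RHS = 0, y in [0]  -> 1 point(s)
  x = 13: RHS = 16, y in [4, 13]  -> 2 point(s)
  x = 14: RHS = 13, y in [8, 9]  -> 2 point(s)
  x = 15: RHS = 9, y in [3, 14]  -> 2 point(s)
Affine points: 15. Add the point at infinity: total = 16.

#E(F_17) = 16


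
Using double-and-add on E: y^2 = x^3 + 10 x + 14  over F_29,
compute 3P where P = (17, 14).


k = 3 = 11_2 (binary, LSB first: 11)
Double-and-add from P = (17, 14):
  bit 0 = 1: acc = O + (17, 14) = (17, 14)
  bit 1 = 1: acc = (17, 14) + (15, 1) = (3, 19)

3P = (3, 19)


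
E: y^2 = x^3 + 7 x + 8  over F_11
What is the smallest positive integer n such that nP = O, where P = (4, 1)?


Compute successive multiples of P until we hit O:
  1P = (4, 1)
  2P = (3, 10)
  3P = (8, 2)
  4P = (8, 9)
  5P = (3, 1)
  6P = (4, 10)
  7P = O

ord(P) = 7


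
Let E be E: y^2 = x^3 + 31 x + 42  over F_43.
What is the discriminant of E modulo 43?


4 a^3 + 27 b^2 = 4*31^3 + 27*42^2 = 119164 + 47628 = 166792
Delta = -16 * (166792) = -2668672
Delta mod 43 = 37

Delta = 37 (mod 43)


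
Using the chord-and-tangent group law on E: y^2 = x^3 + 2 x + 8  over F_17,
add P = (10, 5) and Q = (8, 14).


P != Q, so use the chord formula.
s = (y2 - y1) / (x2 - x1) = (9) / (15) mod 17 = 4
x3 = s^2 - x1 - x2 mod 17 = 4^2 - 10 - 8 = 15
y3 = s (x1 - x3) - y1 mod 17 = 4 * (10 - 15) - 5 = 9

P + Q = (15, 9)


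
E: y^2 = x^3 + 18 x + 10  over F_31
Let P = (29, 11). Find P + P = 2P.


Doubling: s = (3 x1^2 + a) / (2 y1)
s = (3*29^2 + 18) / (2*11) mod 31 = 7
x3 = s^2 - 2 x1 mod 31 = 7^2 - 2*29 = 22
y3 = s (x1 - x3) - y1 mod 31 = 7 * (29 - 22) - 11 = 7

2P = (22, 7)


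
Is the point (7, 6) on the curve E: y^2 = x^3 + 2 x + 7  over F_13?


Check whether y^2 = x^3 + 2 x + 7 (mod 13) for (x, y) = (7, 6).
LHS: y^2 = 6^2 mod 13 = 10
RHS: x^3 + 2 x + 7 = 7^3 + 2*7 + 7 mod 13 = 0
LHS != RHS

No, not on the curve


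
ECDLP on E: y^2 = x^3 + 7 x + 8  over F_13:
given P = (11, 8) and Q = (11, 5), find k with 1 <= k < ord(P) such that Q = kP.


Enumerate multiples of P until we hit Q = (11, 5):
  1P = (11, 8)
  2P = (8, 11)
  3P = (8, 2)
  4P = (11, 5)
Match found at i = 4.

k = 4


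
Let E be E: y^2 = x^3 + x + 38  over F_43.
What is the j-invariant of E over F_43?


Delta = -16(4 a^3 + 27 b^2) mod 43 = 15
-1728 * (4 a)^3 = -1728 * (4*1)^3 mod 43 = 4
j = 4 * 15^(-1) mod 43 = 6

j = 6 (mod 43)


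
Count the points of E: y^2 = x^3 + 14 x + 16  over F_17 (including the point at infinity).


For each x in F_17, count y with y^2 = x^3 + 14 x + 16 mod 17:
  x = 0: RHS = 16, y in [4, 13]  -> 2 point(s)
  x = 2: RHS = 1, y in [1, 16]  -> 2 point(s)
  x = 3: RHS = 0, y in [0]  -> 1 point(s)
  x = 4: RHS = 0, y in [0]  -> 1 point(s)
  x = 7: RHS = 15, y in [7, 10]  -> 2 point(s)
  x = 9: RHS = 4, y in [2, 15]  -> 2 point(s)
  x = 10: RHS = 0, y in [0]  -> 1 point(s)
  x = 12: RHS = 8, y in [5, 12]  -> 2 point(s)
  x = 13: RHS = 15, y in [7, 10]  -> 2 point(s)
  x = 14: RHS = 15, y in [7, 10]  -> 2 point(s)
  x = 16: RHS = 1, y in [1, 16]  -> 2 point(s)
Affine points: 19. Add the point at infinity: total = 20.

#E(F_17) = 20


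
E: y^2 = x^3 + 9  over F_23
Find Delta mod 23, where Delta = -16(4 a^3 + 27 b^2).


4 a^3 + 27 b^2 = 4*0^3 + 27*9^2 = 0 + 2187 = 2187
Delta = -16 * (2187) = -34992
Delta mod 23 = 14

Delta = 14 (mod 23)


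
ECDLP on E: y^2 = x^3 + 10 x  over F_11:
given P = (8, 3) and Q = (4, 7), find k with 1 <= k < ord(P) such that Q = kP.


Enumerate multiples of P until we hit Q = (4, 7):
  1P = (8, 3)
  2P = (4, 7)
Match found at i = 2.

k = 2


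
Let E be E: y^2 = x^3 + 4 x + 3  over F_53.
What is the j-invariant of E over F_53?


Delta = -16(4 a^3 + 27 b^2) mod 53 = 19
-1728 * (4 a)^3 = -1728 * (4*4)^3 mod 53 = 50
j = 50 * 19^(-1) mod 53 = 11

j = 11 (mod 53)


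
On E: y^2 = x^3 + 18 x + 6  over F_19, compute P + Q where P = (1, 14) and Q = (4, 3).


P != Q, so use the chord formula.
s = (y2 - y1) / (x2 - x1) = (8) / (3) mod 19 = 9
x3 = s^2 - x1 - x2 mod 19 = 9^2 - 1 - 4 = 0
y3 = s (x1 - x3) - y1 mod 19 = 9 * (1 - 0) - 14 = 14

P + Q = (0, 14)


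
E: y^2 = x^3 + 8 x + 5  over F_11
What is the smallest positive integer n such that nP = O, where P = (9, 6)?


Compute successive multiples of P until we hit O:
  1P = (9, 6)
  2P = (8, 3)
  3P = (3, 1)
  4P = (0, 7)
  5P = (5, 7)
  6P = (6, 7)
  7P = (1, 6)
  8P = (1, 5)
  ... (continuing to 15P)
  15P = O

ord(P) = 15


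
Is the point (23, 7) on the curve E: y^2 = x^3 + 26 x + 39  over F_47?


Check whether y^2 = x^3 + 26 x + 39 (mod 47) for (x, y) = (23, 7).
LHS: y^2 = 7^2 mod 47 = 2
RHS: x^3 + 26 x + 39 = 23^3 + 26*23 + 39 mod 47 = 20
LHS != RHS

No, not on the curve


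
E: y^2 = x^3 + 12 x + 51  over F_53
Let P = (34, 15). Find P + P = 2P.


Doubling: s = (3 x1^2 + a) / (2 y1)
s = (3*34^2 + 12) / (2*15) mod 53 = 10
x3 = s^2 - 2 x1 mod 53 = 10^2 - 2*34 = 32
y3 = s (x1 - x3) - y1 mod 53 = 10 * (34 - 32) - 15 = 5

2P = (32, 5)


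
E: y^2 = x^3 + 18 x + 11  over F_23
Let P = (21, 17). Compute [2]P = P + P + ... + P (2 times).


k = 2 = 10_2 (binary, LSB first: 01)
Double-and-add from P = (21, 17):
  bit 0 = 0: acc unchanged = O
  bit 1 = 1: acc = O + (16, 5) = (16, 5)

2P = (16, 5)


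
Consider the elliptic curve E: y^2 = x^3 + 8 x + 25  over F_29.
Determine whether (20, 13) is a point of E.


Check whether y^2 = x^3 + 8 x + 25 (mod 29) for (x, y) = (20, 13).
LHS: y^2 = 13^2 mod 29 = 24
RHS: x^3 + 8 x + 25 = 20^3 + 8*20 + 25 mod 29 = 7
LHS != RHS

No, not on the curve


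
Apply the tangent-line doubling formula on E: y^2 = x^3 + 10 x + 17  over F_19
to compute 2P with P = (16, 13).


Doubling: s = (3 x1^2 + a) / (2 y1)
s = (3*16^2 + 10) / (2*13) mod 19 = 8
x3 = s^2 - 2 x1 mod 19 = 8^2 - 2*16 = 13
y3 = s (x1 - x3) - y1 mod 19 = 8 * (16 - 13) - 13 = 11

2P = (13, 11)


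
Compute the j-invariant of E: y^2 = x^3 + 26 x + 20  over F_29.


Delta = -16(4 a^3 + 27 b^2) mod 29 = 28
-1728 * (4 a)^3 = -1728 * (4*26)^3 mod 29 = 28
j = 28 * 28^(-1) mod 29 = 1

j = 1 (mod 29)


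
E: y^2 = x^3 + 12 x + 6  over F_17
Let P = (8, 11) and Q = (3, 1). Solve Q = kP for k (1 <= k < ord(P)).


Enumerate multiples of P until we hit Q = (3, 1):
  1P = (8, 11)
  2P = (1, 6)
  3P = (4, 4)
  4P = (7, 12)
  5P = (3, 1)
Match found at i = 5.

k = 5


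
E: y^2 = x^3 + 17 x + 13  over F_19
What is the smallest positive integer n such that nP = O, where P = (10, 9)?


Compute successive multiples of P until we hit O:
  1P = (10, 9)
  2P = (16, 12)
  3P = (17, 16)
  4P = (12, 8)
  5P = (2, 6)
  6P = (11, 12)
  7P = (7, 0)
  8P = (11, 7)
  ... (continuing to 14P)
  14P = O

ord(P) = 14


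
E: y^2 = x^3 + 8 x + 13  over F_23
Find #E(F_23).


For each x in F_23, count y with y^2 = x^3 + 8 x + 13 mod 23:
  x = 0: RHS = 13, y in [6, 17]  -> 2 point(s)
  x = 3: RHS = 18, y in [8, 15]  -> 2 point(s)
  x = 6: RHS = 1, y in [1, 22]  -> 2 point(s)
  x = 9: RHS = 9, y in [3, 20]  -> 2 point(s)
  x = 10: RHS = 12, y in [9, 14]  -> 2 point(s)
  x = 11: RHS = 6, y in [11, 12]  -> 2 point(s)
  x = 15: RHS = 12, y in [9, 14]  -> 2 point(s)
  x = 17: RHS = 2, y in [5, 18]  -> 2 point(s)
  x = 18: RHS = 9, y in [3, 20]  -> 2 point(s)
  x = 19: RHS = 9, y in [3, 20]  -> 2 point(s)
  x = 20: RHS = 8, y in [10, 13]  -> 2 point(s)
  x = 21: RHS = 12, y in [9, 14]  -> 2 point(s)
  x = 22: RHS = 4, y in [2, 21]  -> 2 point(s)
Affine points: 26. Add the point at infinity: total = 27.

#E(F_23) = 27


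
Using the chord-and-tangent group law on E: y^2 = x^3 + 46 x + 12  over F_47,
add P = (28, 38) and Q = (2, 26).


P != Q, so use the chord formula.
s = (y2 - y1) / (x2 - x1) = (35) / (21) mod 47 = 33
x3 = s^2 - x1 - x2 mod 47 = 33^2 - 28 - 2 = 25
y3 = s (x1 - x3) - y1 mod 47 = 33 * (28 - 25) - 38 = 14

P + Q = (25, 14)


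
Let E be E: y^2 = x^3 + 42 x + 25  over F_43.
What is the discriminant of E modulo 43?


4 a^3 + 27 b^2 = 4*42^3 + 27*25^2 = 296352 + 16875 = 313227
Delta = -16 * (313227) = -5011632
Delta mod 43 = 18

Delta = 18 (mod 43)


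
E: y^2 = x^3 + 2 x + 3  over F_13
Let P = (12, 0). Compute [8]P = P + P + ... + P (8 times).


k = 8 = 1000_2 (binary, LSB first: 0001)
Double-and-add from P = (12, 0):
  bit 0 = 0: acc unchanged = O
  bit 1 = 0: acc unchanged = O
  bit 2 = 0: acc unchanged = O
  bit 3 = 1: acc = O + O = O

8P = O


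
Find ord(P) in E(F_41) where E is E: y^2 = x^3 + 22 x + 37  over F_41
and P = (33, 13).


Compute successive multiples of P until we hit O:
  1P = (33, 13)
  2P = (18, 19)
  3P = (0, 23)
  4P = (7, 40)
  5P = (19, 4)
  6P = (21, 24)
  7P = (24, 30)
  8P = (23, 0)
  ... (continuing to 16P)
  16P = O

ord(P) = 16


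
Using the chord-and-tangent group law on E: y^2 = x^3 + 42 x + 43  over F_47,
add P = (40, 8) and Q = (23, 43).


P != Q, so use the chord formula.
s = (y2 - y1) / (x2 - x1) = (35) / (30) mod 47 = 9
x3 = s^2 - x1 - x2 mod 47 = 9^2 - 40 - 23 = 18
y3 = s (x1 - x3) - y1 mod 47 = 9 * (40 - 18) - 8 = 2

P + Q = (18, 2)


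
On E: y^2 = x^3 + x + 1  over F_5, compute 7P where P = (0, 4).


k = 7 = 111_2 (binary, LSB first: 111)
Double-and-add from P = (0, 4):
  bit 0 = 1: acc = O + (0, 4) = (0, 4)
  bit 1 = 1: acc = (0, 4) + (4, 3) = (2, 4)
  bit 2 = 1: acc = (2, 4) + (3, 1) = (4, 2)

7P = (4, 2)


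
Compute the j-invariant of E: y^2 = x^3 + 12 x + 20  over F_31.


Delta = -16(4 a^3 + 27 b^2) mod 31 = 10
-1728 * (4 a)^3 = -1728 * (4*12)^3 mod 31 = 27
j = 27 * 10^(-1) mod 31 = 12

j = 12 (mod 31)


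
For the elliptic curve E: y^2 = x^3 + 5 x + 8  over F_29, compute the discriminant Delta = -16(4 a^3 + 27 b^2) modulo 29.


4 a^3 + 27 b^2 = 4*5^3 + 27*8^2 = 500 + 1728 = 2228
Delta = -16 * (2228) = -35648
Delta mod 29 = 22

Delta = 22 (mod 29)


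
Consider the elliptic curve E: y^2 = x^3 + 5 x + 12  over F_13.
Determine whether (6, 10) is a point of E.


Check whether y^2 = x^3 + 5 x + 12 (mod 13) for (x, y) = (6, 10).
LHS: y^2 = 10^2 mod 13 = 9
RHS: x^3 + 5 x + 12 = 6^3 + 5*6 + 12 mod 13 = 11
LHS != RHS

No, not on the curve


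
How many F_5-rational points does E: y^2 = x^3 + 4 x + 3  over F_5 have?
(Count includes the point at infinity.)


For each x in F_5, count y with y^2 = x^3 + 4 x + 3 mod 5:
  x = 2: RHS = 4, y in [2, 3]  -> 2 point(s)
Affine points: 2. Add the point at infinity: total = 3.

#E(F_5) = 3


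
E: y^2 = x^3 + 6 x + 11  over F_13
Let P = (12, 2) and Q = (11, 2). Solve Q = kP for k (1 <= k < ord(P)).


Enumerate multiples of P until we hit Q = (11, 2):
  1P = (12, 2)
  2P = (3, 2)
  3P = (11, 11)
  4P = (6, 9)
  5P = (9, 1)
  6P = (8, 8)
  7P = (5, 7)
  8P = (5, 6)
  9P = (8, 5)
  10P = (9, 12)
  11P = (6, 4)
  12P = (11, 2)
Match found at i = 12.

k = 12


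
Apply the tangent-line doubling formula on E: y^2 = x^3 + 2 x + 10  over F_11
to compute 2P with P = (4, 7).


Doubling: s = (3 x1^2 + a) / (2 y1)
s = (3*4^2 + 2) / (2*7) mod 11 = 2
x3 = s^2 - 2 x1 mod 11 = 2^2 - 2*4 = 7
y3 = s (x1 - x3) - y1 mod 11 = 2 * (4 - 7) - 7 = 9

2P = (7, 9)


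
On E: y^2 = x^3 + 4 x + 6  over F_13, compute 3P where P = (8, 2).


k = 3 = 11_2 (binary, LSB first: 11)
Double-and-add from P = (8, 2):
  bit 0 = 1: acc = O + (8, 2) = (8, 2)
  bit 1 = 1: acc = (8, 2) + (6, 5) = (11, 9)

3P = (11, 9)


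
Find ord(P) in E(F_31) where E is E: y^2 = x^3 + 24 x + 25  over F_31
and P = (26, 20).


Compute successive multiples of P until we hit O:
  1P = (26, 20)
  2P = (7, 3)
  3P = (14, 25)
  4P = (0, 26)
  5P = (30, 0)
  6P = (0, 5)
  7P = (14, 6)
  8P = (7, 28)
  ... (continuing to 10P)
  10P = O

ord(P) = 10


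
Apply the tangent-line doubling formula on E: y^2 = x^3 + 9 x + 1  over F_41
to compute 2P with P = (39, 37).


Doubling: s = (3 x1^2 + a) / (2 y1)
s = (3*39^2 + 9) / (2*37) mod 41 = 23
x3 = s^2 - 2 x1 mod 41 = 23^2 - 2*39 = 0
y3 = s (x1 - x3) - y1 mod 41 = 23 * (39 - 0) - 37 = 40

2P = (0, 40)


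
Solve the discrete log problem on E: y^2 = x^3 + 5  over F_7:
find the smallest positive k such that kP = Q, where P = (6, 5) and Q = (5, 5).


Enumerate multiples of P until we hit Q = (5, 5):
  1P = (6, 5)
  2P = (3, 5)
  3P = (5, 2)
  4P = (5, 5)
Match found at i = 4.

k = 4


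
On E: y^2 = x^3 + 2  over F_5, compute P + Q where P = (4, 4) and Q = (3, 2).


P != Q, so use the chord formula.
s = (y2 - y1) / (x2 - x1) = (3) / (4) mod 5 = 2
x3 = s^2 - x1 - x2 mod 5 = 2^2 - 4 - 3 = 2
y3 = s (x1 - x3) - y1 mod 5 = 2 * (4 - 2) - 4 = 0

P + Q = (2, 0)


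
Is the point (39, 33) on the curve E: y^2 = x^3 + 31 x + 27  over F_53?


Check whether y^2 = x^3 + 31 x + 27 (mod 53) for (x, y) = (39, 33).
LHS: y^2 = 33^2 mod 53 = 29
RHS: x^3 + 31 x + 27 = 39^3 + 31*39 + 27 mod 53 = 29
LHS = RHS

Yes, on the curve


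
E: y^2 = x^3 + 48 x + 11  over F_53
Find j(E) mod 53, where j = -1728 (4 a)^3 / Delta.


Delta = -16(4 a^3 + 27 b^2) mod 53 = 36
-1728 * (4 a)^3 = -1728 * (4*48)^3 mod 53 = 10
j = 10 * 36^(-1) mod 53 = 15

j = 15 (mod 53)


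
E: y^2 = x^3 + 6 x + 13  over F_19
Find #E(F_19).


For each x in F_19, count y with y^2 = x^3 + 6 x + 13 mod 19:
  x = 1: RHS = 1, y in [1, 18]  -> 2 point(s)
  x = 3: RHS = 1, y in [1, 18]  -> 2 point(s)
  x = 4: RHS = 6, y in [5, 14]  -> 2 point(s)
  x = 5: RHS = 16, y in [4, 15]  -> 2 point(s)
  x = 9: RHS = 17, y in [6, 13]  -> 2 point(s)
  x = 10: RHS = 9, y in [3, 16]  -> 2 point(s)
  x = 11: RHS = 4, y in [2, 17]  -> 2 point(s)
  x = 15: RHS = 1, y in [1, 18]  -> 2 point(s)
  x = 16: RHS = 6, y in [5, 14]  -> 2 point(s)
  x = 18: RHS = 6, y in [5, 14]  -> 2 point(s)
Affine points: 20. Add the point at infinity: total = 21.

#E(F_19) = 21


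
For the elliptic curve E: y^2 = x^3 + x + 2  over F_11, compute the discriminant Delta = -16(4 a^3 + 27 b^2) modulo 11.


4 a^3 + 27 b^2 = 4*1^3 + 27*2^2 = 4 + 108 = 112
Delta = -16 * (112) = -1792
Delta mod 11 = 1

Delta = 1 (mod 11)


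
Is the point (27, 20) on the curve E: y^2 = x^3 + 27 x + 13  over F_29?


Check whether y^2 = x^3 + 27 x + 13 (mod 29) for (x, y) = (27, 20).
LHS: y^2 = 20^2 mod 29 = 23
RHS: x^3 + 27 x + 13 = 27^3 + 27*27 + 13 mod 29 = 9
LHS != RHS

No, not on the curve


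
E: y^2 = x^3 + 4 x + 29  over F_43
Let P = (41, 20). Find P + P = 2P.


Doubling: s = (3 x1^2 + a) / (2 y1)
s = (3*41^2 + 4) / (2*20) mod 43 = 9
x3 = s^2 - 2 x1 mod 43 = 9^2 - 2*41 = 42
y3 = s (x1 - x3) - y1 mod 43 = 9 * (41 - 42) - 20 = 14

2P = (42, 14)


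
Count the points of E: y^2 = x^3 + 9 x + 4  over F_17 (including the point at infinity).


For each x in F_17, count y with y^2 = x^3 + 9 x + 4 mod 17:
  x = 0: RHS = 4, y in [2, 15]  -> 2 point(s)
  x = 2: RHS = 13, y in [8, 9]  -> 2 point(s)
  x = 4: RHS = 2, y in [6, 11]  -> 2 point(s)
  x = 5: RHS = 4, y in [2, 15]  -> 2 point(s)
  x = 6: RHS = 2, y in [6, 11]  -> 2 point(s)
  x = 7: RHS = 2, y in [6, 11]  -> 2 point(s)
  x = 9: RHS = 15, y in [7, 10]  -> 2 point(s)
  x = 12: RHS = 4, y in [2, 15]  -> 2 point(s)
  x = 14: RHS = 1, y in [1, 16]  -> 2 point(s)
Affine points: 18. Add the point at infinity: total = 19.

#E(F_17) = 19


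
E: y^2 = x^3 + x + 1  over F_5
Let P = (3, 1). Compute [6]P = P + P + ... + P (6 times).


k = 6 = 110_2 (binary, LSB first: 011)
Double-and-add from P = (3, 1):
  bit 0 = 0: acc unchanged = O
  bit 1 = 1: acc = O + (0, 1) = (0, 1)
  bit 2 = 1: acc = (0, 1) + (4, 2) = (2, 1)

6P = (2, 1)


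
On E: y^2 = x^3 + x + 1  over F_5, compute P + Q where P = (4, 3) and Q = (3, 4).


P != Q, so use the chord formula.
s = (y2 - y1) / (x2 - x1) = (1) / (4) mod 5 = 4
x3 = s^2 - x1 - x2 mod 5 = 4^2 - 4 - 3 = 4
y3 = s (x1 - x3) - y1 mod 5 = 4 * (4 - 4) - 3 = 2

P + Q = (4, 2)


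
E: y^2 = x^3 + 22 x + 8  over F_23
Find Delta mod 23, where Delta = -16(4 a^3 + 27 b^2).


4 a^3 + 27 b^2 = 4*22^3 + 27*8^2 = 42592 + 1728 = 44320
Delta = -16 * (44320) = -709120
Delta mod 23 = 16

Delta = 16 (mod 23)


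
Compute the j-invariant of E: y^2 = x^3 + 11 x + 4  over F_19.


Delta = -16(4 a^3 + 27 b^2) mod 19 = 16
-1728 * (4 a)^3 = -1728 * (4*11)^3 mod 19 = 7
j = 7 * 16^(-1) mod 19 = 4

j = 4 (mod 19)


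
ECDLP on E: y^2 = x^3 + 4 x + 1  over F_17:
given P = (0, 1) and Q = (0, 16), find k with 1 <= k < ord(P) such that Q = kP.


Enumerate multiples of P until we hit Q = (0, 16):
  1P = (0, 1)
  2P = (4, 8)
  3P = (15, 11)
  4P = (10, 15)
  5P = (11, 4)
  6P = (2, 0)
  7P = (11, 13)
  8P = (10, 2)
  9P = (15, 6)
  10P = (4, 9)
  11P = (0, 16)
Match found at i = 11.

k = 11


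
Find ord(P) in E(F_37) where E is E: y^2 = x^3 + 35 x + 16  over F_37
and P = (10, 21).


Compute successive multiples of P until we hit O:
  1P = (10, 21)
  2P = (29, 1)
  3P = (7, 7)
  4P = (13, 2)
  5P = (13, 35)
  6P = (7, 30)
  7P = (29, 36)
  8P = (10, 16)
  ... (continuing to 9P)
  9P = O

ord(P) = 9


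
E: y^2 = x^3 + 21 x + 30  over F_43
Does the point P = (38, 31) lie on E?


Check whether y^2 = x^3 + 21 x + 30 (mod 43) for (x, y) = (38, 31).
LHS: y^2 = 31^2 mod 43 = 15
RHS: x^3 + 21 x + 30 = 38^3 + 21*38 + 30 mod 43 = 15
LHS = RHS

Yes, on the curve


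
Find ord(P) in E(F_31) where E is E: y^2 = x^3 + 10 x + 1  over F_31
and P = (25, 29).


Compute successive multiples of P until we hit O:
  1P = (25, 29)
  2P = (22, 22)
  3P = (17, 0)
  4P = (22, 9)
  5P = (25, 2)
  6P = O

ord(P) = 6


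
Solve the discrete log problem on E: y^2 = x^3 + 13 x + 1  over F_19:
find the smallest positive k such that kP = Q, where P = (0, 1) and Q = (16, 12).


Enumerate multiples of P until we hit Q = (16, 12):
  1P = (0, 1)
  2P = (9, 7)
  3P = (2, 4)
  4P = (5, 1)
  5P = (14, 18)
  6P = (12, 17)
  7P = (13, 7)
  8P = (7, 6)
  9P = (16, 12)
Match found at i = 9.

k = 9


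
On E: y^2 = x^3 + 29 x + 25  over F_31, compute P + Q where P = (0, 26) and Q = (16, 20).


P != Q, so use the chord formula.
s = (y2 - y1) / (x2 - x1) = (25) / (16) mod 31 = 19
x3 = s^2 - x1 - x2 mod 31 = 19^2 - 0 - 16 = 4
y3 = s (x1 - x3) - y1 mod 31 = 19 * (0 - 4) - 26 = 22

P + Q = (4, 22)


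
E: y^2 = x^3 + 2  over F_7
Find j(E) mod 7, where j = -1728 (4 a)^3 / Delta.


Delta = -16(4 a^3 + 27 b^2) mod 7 = 1
-1728 * (4 a)^3 = -1728 * (4*0)^3 mod 7 = 0
j = 0 * 1^(-1) mod 7 = 0

j = 0 (mod 7)


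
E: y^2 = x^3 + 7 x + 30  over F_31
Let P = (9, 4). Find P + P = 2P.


Doubling: s = (3 x1^2 + a) / (2 y1)
s = (3*9^2 + 7) / (2*4) mod 31 = 8
x3 = s^2 - 2 x1 mod 31 = 8^2 - 2*9 = 15
y3 = s (x1 - x3) - y1 mod 31 = 8 * (9 - 15) - 4 = 10

2P = (15, 10)


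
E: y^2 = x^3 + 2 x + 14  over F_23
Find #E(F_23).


For each x in F_23, count y with y^2 = x^3 + 2 x + 14 mod 23:
  x = 2: RHS = 3, y in [7, 16]  -> 2 point(s)
  x = 3: RHS = 1, y in [1, 22]  -> 2 point(s)
  x = 6: RHS = 12, y in [9, 14]  -> 2 point(s)
  x = 7: RHS = 3, y in [7, 16]  -> 2 point(s)
  x = 8: RHS = 13, y in [6, 17]  -> 2 point(s)
  x = 9: RHS = 2, y in [5, 18]  -> 2 point(s)
  x = 12: RHS = 18, y in [8, 15]  -> 2 point(s)
  x = 13: RHS = 6, y in [11, 12]  -> 2 point(s)
  x = 14: RHS = 3, y in [7, 16]  -> 2 point(s)
  x = 16: RHS = 2, y in [5, 18]  -> 2 point(s)
  x = 17: RHS = 16, y in [4, 19]  -> 2 point(s)
  x = 20: RHS = 4, y in [2, 21]  -> 2 point(s)
  x = 21: RHS = 2, y in [5, 18]  -> 2 point(s)
Affine points: 26. Add the point at infinity: total = 27.

#E(F_23) = 27


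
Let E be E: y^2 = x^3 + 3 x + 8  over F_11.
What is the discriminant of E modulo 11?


4 a^3 + 27 b^2 = 4*3^3 + 27*8^2 = 108 + 1728 = 1836
Delta = -16 * (1836) = -29376
Delta mod 11 = 5

Delta = 5 (mod 11)


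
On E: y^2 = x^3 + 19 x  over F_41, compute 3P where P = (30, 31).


k = 3 = 11_2 (binary, LSB first: 11)
Double-and-add from P = (30, 31):
  bit 0 = 1: acc = O + (30, 31) = (30, 31)
  bit 1 = 1: acc = (30, 31) + (1, 26) = (19, 2)

3P = (19, 2)


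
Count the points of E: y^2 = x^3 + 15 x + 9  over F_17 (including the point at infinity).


For each x in F_17, count y with y^2 = x^3 + 15 x + 9 mod 17:
  x = 0: RHS = 9, y in [3, 14]  -> 2 point(s)
  x = 1: RHS = 8, y in [5, 12]  -> 2 point(s)
  x = 2: RHS = 13, y in [8, 9]  -> 2 point(s)
  x = 3: RHS = 13, y in [8, 9]  -> 2 point(s)
  x = 6: RHS = 9, y in [3, 14]  -> 2 point(s)
  x = 7: RHS = 15, y in [7, 10]  -> 2 point(s)
  x = 11: RHS = 9, y in [3, 14]  -> 2 point(s)
  x = 12: RHS = 13, y in [8, 9]  -> 2 point(s)
  x = 13: RHS = 4, y in [2, 15]  -> 2 point(s)
Affine points: 18. Add the point at infinity: total = 19.

#E(F_17) = 19


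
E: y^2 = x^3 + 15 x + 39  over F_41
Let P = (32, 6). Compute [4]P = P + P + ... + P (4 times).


k = 4 = 100_2 (binary, LSB first: 001)
Double-and-add from P = (32, 6):
  bit 0 = 0: acc unchanged = O
  bit 1 = 0: acc unchanged = O
  bit 2 = 1: acc = O + (35, 15) = (35, 15)

4P = (35, 15)


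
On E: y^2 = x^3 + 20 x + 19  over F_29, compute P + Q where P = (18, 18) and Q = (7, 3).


P != Q, so use the chord formula.
s = (y2 - y1) / (x2 - x1) = (14) / (18) mod 29 = 4
x3 = s^2 - x1 - x2 mod 29 = 4^2 - 18 - 7 = 20
y3 = s (x1 - x3) - y1 mod 29 = 4 * (18 - 20) - 18 = 3

P + Q = (20, 3)


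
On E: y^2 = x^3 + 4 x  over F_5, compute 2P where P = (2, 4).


Doubling: s = (3 x1^2 + a) / (2 y1)
s = (3*2^2 + 4) / (2*4) mod 5 = 2
x3 = s^2 - 2 x1 mod 5 = 2^2 - 2*2 = 0
y3 = s (x1 - x3) - y1 mod 5 = 2 * (2 - 0) - 4 = 0

2P = (0, 0)


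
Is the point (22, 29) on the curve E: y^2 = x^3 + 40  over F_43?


Check whether y^2 = x^3 + 0 x + 40 (mod 43) for (x, y) = (22, 29).
LHS: y^2 = 29^2 mod 43 = 24
RHS: x^3 + 0 x + 40 = 22^3 + 0*22 + 40 mod 43 = 24
LHS = RHS

Yes, on the curve


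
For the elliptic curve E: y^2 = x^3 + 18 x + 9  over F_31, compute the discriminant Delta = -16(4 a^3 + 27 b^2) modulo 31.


4 a^3 + 27 b^2 = 4*18^3 + 27*9^2 = 23328 + 2187 = 25515
Delta = -16 * (25515) = -408240
Delta mod 31 = 30

Delta = 30 (mod 31)


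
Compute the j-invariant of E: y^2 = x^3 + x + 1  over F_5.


Delta = -16(4 a^3 + 27 b^2) mod 5 = 4
-1728 * (4 a)^3 = -1728 * (4*1)^3 mod 5 = 3
j = 3 * 4^(-1) mod 5 = 2

j = 2 (mod 5)


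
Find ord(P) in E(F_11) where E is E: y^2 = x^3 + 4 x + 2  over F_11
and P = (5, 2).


Compute successive multiples of P until we hit O:
  1P = (5, 2)
  2P = (4, 4)
  3P = (6, 0)
  4P = (4, 7)
  5P = (5, 9)
  6P = O

ord(P) = 6


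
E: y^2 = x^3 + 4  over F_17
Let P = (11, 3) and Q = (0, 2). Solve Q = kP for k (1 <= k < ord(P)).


Enumerate multiples of P until we hit Q = (0, 2):
  1P = (11, 3)
  2P = (13, 12)
  3P = (9, 6)
  4P = (12, 7)
  5P = (10, 1)
  6P = (0, 2)
Match found at i = 6.

k = 6


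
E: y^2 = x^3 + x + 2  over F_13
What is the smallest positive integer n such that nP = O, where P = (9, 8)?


Compute successive multiples of P until we hit O:
  1P = (9, 8)
  2P = (9, 5)
  3P = O

ord(P) = 3


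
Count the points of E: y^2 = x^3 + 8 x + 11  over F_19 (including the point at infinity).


For each x in F_19, count y with y^2 = x^3 + 8 x + 11 mod 19:
  x = 0: RHS = 11, y in [7, 12]  -> 2 point(s)
  x = 1: RHS = 1, y in [1, 18]  -> 2 point(s)
  x = 2: RHS = 16, y in [4, 15]  -> 2 point(s)
  x = 3: RHS = 5, y in [9, 10]  -> 2 point(s)
  x = 5: RHS = 5, y in [9, 10]  -> 2 point(s)
  x = 6: RHS = 9, y in [3, 16]  -> 2 point(s)
  x = 7: RHS = 11, y in [7, 12]  -> 2 point(s)
  x = 8: RHS = 17, y in [6, 13]  -> 2 point(s)
  x = 11: RHS = 5, y in [9, 10]  -> 2 point(s)
  x = 12: RHS = 11, y in [7, 12]  -> 2 point(s)
  x = 14: RHS = 17, y in [6, 13]  -> 2 point(s)
  x = 16: RHS = 17, y in [6, 13]  -> 2 point(s)
  x = 17: RHS = 6, y in [5, 14]  -> 2 point(s)
Affine points: 26. Add the point at infinity: total = 27.

#E(F_19) = 27


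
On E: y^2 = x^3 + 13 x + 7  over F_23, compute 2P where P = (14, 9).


Doubling: s = (3 x1^2 + a) / (2 y1)
s = (3*14^2 + 13) / (2*9) mod 23 = 4
x3 = s^2 - 2 x1 mod 23 = 4^2 - 2*14 = 11
y3 = s (x1 - x3) - y1 mod 23 = 4 * (14 - 11) - 9 = 3

2P = (11, 3)


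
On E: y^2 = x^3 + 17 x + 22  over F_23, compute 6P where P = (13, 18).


k = 6 = 110_2 (binary, LSB first: 011)
Double-and-add from P = (13, 18):
  bit 0 = 0: acc unchanged = O
  bit 1 = 1: acc = O + (3, 10) = (3, 10)
  bit 2 = 1: acc = (3, 10) + (20, 17) = (2, 8)

6P = (2, 8)


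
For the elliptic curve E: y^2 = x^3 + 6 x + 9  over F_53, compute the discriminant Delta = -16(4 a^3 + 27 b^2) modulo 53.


4 a^3 + 27 b^2 = 4*6^3 + 27*9^2 = 864 + 2187 = 3051
Delta = -16 * (3051) = -48816
Delta mod 53 = 50

Delta = 50 (mod 53)
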